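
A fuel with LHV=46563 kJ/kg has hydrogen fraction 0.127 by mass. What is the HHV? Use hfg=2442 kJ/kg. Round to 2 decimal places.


HHV = LHV + hfg * 9 * H
Water addition = 2442 * 9 * 0.127 = 2791.206 kJ/kg
HHV = 46563 + 2791.206 = 49354.21 kJ/kg


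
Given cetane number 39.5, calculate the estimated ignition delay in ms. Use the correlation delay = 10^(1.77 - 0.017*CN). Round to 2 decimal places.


delay = 10^(1.77 - 0.017*CN)
Exponent = 1.77 - 0.017*39.5 = 1.0985
delay = 10^1.0985 = 12.55 ms


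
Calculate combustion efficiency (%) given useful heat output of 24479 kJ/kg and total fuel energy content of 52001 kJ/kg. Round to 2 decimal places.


Efficiency = (Q_useful / Q_fuel) * 100
Efficiency = (24479 / 52001) * 100
Efficiency = 0.4707 * 100 = 47.07%


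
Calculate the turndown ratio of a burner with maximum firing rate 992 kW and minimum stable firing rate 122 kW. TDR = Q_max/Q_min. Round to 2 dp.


TDR = Q_max / Q_min
TDR = 992 / 122 = 8.13


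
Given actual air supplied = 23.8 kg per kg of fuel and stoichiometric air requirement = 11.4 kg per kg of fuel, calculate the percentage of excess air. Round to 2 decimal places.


Excess air = actual - stoichiometric = 23.8 - 11.4 = 12.40 kg/kg fuel
Excess air % = (excess / stoich) * 100 = (12.40 / 11.4) * 100 = 108.77%


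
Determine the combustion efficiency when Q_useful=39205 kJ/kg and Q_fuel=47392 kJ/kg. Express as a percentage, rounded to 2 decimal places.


Efficiency = (Q_useful / Q_fuel) * 100
Efficiency = (39205 / 47392) * 100
Efficiency = 0.8272 * 100 = 82.72%


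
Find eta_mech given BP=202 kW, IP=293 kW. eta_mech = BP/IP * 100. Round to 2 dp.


eta_mech = (BP / IP) * 100
Ratio = 202 / 293 = 0.6894
eta_mech = 0.6894 * 100 = 68.94%


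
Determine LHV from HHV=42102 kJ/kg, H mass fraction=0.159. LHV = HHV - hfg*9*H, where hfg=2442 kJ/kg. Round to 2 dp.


LHV = HHV - hfg * 9 * H
Water correction = 2442 * 9 * 0.159 = 3494.502 kJ/kg
LHV = 42102 - 3494.502 = 38607.50 kJ/kg


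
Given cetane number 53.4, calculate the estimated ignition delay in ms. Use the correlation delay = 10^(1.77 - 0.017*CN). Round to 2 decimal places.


delay = 10^(1.77 - 0.017*CN)
Exponent = 1.77 - 0.017*53.4 = 0.8622
delay = 10^0.8622 = 7.28 ms


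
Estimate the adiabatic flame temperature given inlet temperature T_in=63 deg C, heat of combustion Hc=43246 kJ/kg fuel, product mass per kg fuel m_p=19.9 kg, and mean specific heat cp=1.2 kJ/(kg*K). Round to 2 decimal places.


T_ad = T_in + Hc / (m_p * cp)
Denominator = 19.9 * 1.2 = 23.8800
Temperature rise = 43246 / 23.8800 = 1810.97 K
T_ad = 63 + 1810.97 = 1873.97 deg C


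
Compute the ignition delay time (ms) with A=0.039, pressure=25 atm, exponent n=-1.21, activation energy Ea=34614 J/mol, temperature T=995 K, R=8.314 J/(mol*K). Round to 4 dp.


tau = A * P^n * exp(Ea/(R*T))
P^n = 25^(-1.21) = 0.02034663
Ea/(R*T) = 34614/(8.314*995) = 4.184260
exp(Ea/(R*T)) = 65.644922
tau = 0.039 * 0.02034663 * 65.644922 = 0.0521 ms


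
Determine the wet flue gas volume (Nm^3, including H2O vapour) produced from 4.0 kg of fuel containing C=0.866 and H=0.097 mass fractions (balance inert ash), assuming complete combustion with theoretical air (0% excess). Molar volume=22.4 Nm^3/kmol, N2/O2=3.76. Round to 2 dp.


Per kg fuel: CO2 = (C/12 kmol)*22.4 = (0.866/12)*22.4 = 1.61653 Nm^3
Per kg fuel: H2O = (H/2 kmol)*22.4 = (0.097/2)*22.4 = 1.08640 Nm^3
O2 needed per kg fuel = C/12 + H/4 = 0.866/12 + 0.097/4 = 0.09641667 kmol
Per kg fuel: N2 = O2*3.76*22.4 = 0.09641667*3.76*22.4 = 8.12060 Nm^3
Total per kg = 1.61653 + 1.08640 + 8.12060 = 10.82353 Nm^3
Total = 10.82353 * 4.0 = 43.29 Nm^3


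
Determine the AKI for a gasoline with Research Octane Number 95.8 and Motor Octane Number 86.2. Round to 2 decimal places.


AKI = (RON + MON) / 2
AKI = (95.8 + 86.2) / 2
AKI = 182.0 / 2 = 91.00


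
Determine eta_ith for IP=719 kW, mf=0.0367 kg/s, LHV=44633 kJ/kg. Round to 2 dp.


eta_ith = (IP / (mf * LHV)) * 100
Denominator = 0.0367 * 44633 = 1638.0311 kW
eta_ith = (719 / 1638.0311) * 100 = 43.89%


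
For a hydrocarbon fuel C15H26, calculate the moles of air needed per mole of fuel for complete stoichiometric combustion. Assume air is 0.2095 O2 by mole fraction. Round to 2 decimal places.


Balanced combustion: C15H26 + 21.5 O2 -> 15 CO2 + 13 H2O
O2 needed = C + H/4 = 15 + 26/4 = 21.50 moles
Air moles = O2 / 0.2095 = 21.50 / 0.2095 = 102.63 moles air


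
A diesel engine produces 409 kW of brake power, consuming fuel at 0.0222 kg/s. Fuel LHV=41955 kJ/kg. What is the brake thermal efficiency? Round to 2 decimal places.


eta_BTE = (BP / (mf * LHV)) * 100
Denominator = 0.0222 * 41955 = 931.4010 kW
eta_BTE = (409 / 931.4010) * 100 = 43.91%


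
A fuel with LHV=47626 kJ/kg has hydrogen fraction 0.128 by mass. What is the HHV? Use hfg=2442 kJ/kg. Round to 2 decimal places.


HHV = LHV + hfg * 9 * H
Water addition = 2442 * 9 * 0.128 = 2813.184 kJ/kg
HHV = 47626 + 2813.184 = 50439.18 kJ/kg


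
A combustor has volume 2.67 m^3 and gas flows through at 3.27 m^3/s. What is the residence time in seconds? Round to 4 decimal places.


tau = V / Q_flow
tau = 2.67 / 3.27 = 0.8165 s


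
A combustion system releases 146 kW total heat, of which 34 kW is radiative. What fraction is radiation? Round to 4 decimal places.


f_rad = Q_rad / Q_total
f_rad = 34 / 146 = 0.2329


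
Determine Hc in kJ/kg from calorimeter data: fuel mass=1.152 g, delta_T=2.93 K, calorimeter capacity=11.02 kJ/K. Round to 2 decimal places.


Hc = C_cal * delta_T / m_fuel
Q_released = 11.02 * 2.93 = 32.2886 kJ
m_fuel = 1.152 g = 1.152/1000 kg = 0.001152 kg
Hc = 32.2886 / 0.001152 = 28028.30 kJ/kg


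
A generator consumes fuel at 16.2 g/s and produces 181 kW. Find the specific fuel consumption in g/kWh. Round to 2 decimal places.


SFC = (mf / BP) * 3600
Rate = 16.2 / 181 = 0.089503 g/(s*kW)
SFC = 0.089503 * 3600 = 322.21 g/kWh


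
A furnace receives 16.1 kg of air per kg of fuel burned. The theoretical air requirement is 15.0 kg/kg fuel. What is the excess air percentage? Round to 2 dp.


Excess air = actual - stoichiometric = 16.1 - 15.0 = 1.10 kg/kg fuel
Excess air % = (excess / stoich) * 100 = (1.10 / 15.0) * 100 = 7.33%


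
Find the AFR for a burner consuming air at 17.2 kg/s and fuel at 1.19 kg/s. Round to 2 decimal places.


AFR = m_air / m_fuel
AFR = 17.2 / 1.19 = 14.45


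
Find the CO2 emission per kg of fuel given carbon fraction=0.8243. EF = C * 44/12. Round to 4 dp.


EF = C_frac * (M_CO2 / M_C)
EF = 0.8243 * (44/12)
EF = 0.8243 * 3.666667 = 3.0224 kg_CO2/kg_fuel


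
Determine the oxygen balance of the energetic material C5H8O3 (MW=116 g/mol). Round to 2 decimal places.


OB = -1600 * (2C + H/2 - O) / MW
Inner = 2*5 + 8/2 - 3 = 11.00
OB = -1600 * 11.00 / 116 = -151.72%


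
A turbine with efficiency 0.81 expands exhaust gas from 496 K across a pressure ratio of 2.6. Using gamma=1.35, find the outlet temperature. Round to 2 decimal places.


T_out = T_in * (1 - eta * (1 - PR^(-(gamma-1)/gamma)))
Exponent = -(1.35-1)/1.35 = -0.25925926
PR^exp = 2.6^(-0.25925926) = 0.78057442
Factor = 1 - 0.81*(1 - 0.78057442) = 0.82226528
T_out = 496 * 0.82226528 = 407.84 K


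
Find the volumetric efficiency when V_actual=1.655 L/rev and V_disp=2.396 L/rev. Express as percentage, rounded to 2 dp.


eta_v = (V_actual / V_disp) * 100
Ratio = 1.655 / 2.396 = 0.6907
eta_v = 0.6907 * 100 = 69.07%


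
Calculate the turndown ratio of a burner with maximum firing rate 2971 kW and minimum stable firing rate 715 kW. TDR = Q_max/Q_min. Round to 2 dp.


TDR = Q_max / Q_min
TDR = 2971 / 715 = 4.16


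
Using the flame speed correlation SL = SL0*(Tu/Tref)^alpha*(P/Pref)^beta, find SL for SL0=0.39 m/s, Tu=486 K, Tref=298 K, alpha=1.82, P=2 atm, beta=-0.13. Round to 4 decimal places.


SL = SL0 * (Tu/Tref)^alpha * (P/Pref)^beta
T ratio = 486/298 = 1.63087248
(T ratio)^alpha = 1.63087248^1.82 = 2.435591
(P/Pref)^beta = 2^(-0.13) = 0.913831
SL = 0.39 * 2.435591 * 0.913831 = 0.8680 m/s


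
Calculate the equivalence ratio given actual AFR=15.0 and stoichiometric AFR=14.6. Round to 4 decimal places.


phi = AFR_stoich / AFR_actual
phi = 14.6 / 15.0 = 0.9733


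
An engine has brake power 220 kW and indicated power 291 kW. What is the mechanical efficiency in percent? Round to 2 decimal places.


eta_mech = (BP / IP) * 100
Ratio = 220 / 291 = 0.7560
eta_mech = 0.7560 * 100 = 75.60%


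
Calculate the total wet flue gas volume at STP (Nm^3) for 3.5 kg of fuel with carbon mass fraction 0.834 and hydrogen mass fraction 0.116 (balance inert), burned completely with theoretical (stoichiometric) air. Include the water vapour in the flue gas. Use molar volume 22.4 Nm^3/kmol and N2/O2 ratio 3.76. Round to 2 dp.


Per kg fuel: CO2 = (C/12 kmol)*22.4 = (0.834/12)*22.4 = 1.55680 Nm^3
Per kg fuel: H2O = (H/2 kmol)*22.4 = (0.116/2)*22.4 = 1.29920 Nm^3
O2 needed per kg fuel = C/12 + H/4 = 0.834/12 + 0.116/4 = 0.09850000 kmol
Per kg fuel: N2 = O2*3.76*22.4 = 0.09850000*3.76*22.4 = 8.29606 Nm^3
Total per kg = 1.55680 + 1.29920 + 8.29606 = 11.15206 Nm^3
Total = 11.15206 * 3.5 = 39.03 Nm^3


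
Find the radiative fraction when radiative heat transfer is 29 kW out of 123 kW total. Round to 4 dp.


f_rad = Q_rad / Q_total
f_rad = 29 / 123 = 0.2358


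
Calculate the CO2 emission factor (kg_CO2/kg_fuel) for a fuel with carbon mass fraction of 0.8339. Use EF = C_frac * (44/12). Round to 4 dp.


EF = C_frac * (M_CO2 / M_C)
EF = 0.8339 * (44/12)
EF = 0.8339 * 3.666667 = 3.0576 kg_CO2/kg_fuel


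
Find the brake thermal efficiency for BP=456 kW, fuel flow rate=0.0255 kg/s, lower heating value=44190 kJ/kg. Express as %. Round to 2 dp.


eta_BTE = (BP / (mf * LHV)) * 100
Denominator = 0.0255 * 44190 = 1126.8450 kW
eta_BTE = (456 / 1126.8450) * 100 = 40.47%


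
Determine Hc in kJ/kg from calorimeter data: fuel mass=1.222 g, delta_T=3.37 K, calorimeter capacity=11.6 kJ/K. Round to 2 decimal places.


Hc = C_cal * delta_T / m_fuel
Q_released = 11.6 * 3.37 = 39.0920 kJ
m_fuel = 1.222 g = 1.222/1000 kg = 0.001222 kg
Hc = 39.0920 / 0.001222 = 31990.18 kJ/kg


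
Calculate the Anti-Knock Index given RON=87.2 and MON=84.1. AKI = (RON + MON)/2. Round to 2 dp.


AKI = (RON + MON) / 2
AKI = (87.2 + 84.1) / 2
AKI = 171.3 / 2 = 85.65


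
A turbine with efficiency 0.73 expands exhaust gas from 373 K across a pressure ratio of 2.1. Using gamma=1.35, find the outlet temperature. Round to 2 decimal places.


T_out = T_in * (1 - eta * (1 - PR^(-(gamma-1)/gamma)))
Exponent = -(1.35-1)/1.35 = -0.25925926
PR^exp = 2.1^(-0.25925926) = 0.82501466
Factor = 1 - 0.73*(1 - 0.82501466) = 0.87226070
T_out = 373 * 0.87226070 = 325.35 K


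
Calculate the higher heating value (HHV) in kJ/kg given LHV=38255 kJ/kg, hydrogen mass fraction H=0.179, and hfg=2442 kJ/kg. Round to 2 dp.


HHV = LHV + hfg * 9 * H
Water addition = 2442 * 9 * 0.179 = 3934.062 kJ/kg
HHV = 38255 + 3934.062 = 42189.06 kJ/kg


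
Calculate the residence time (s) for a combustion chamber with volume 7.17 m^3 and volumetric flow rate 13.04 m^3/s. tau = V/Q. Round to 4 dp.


tau = V / Q_flow
tau = 7.17 / 13.04 = 0.5498 s


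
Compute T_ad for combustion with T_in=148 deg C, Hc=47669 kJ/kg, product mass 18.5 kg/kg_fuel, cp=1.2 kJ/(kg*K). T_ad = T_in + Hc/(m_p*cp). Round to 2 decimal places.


T_ad = T_in + Hc / (m_p * cp)
Denominator = 18.5 * 1.2 = 22.2000
Temperature rise = 47669 / 22.2000 = 2147.25 K
T_ad = 148 + 2147.25 = 2295.25 deg C


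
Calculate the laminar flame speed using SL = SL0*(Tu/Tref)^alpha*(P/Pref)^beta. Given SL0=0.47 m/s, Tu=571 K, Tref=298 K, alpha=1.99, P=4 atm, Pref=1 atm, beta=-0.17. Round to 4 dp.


SL = SL0 * (Tu/Tref)^alpha * (P/Pref)^beta
T ratio = 571/298 = 1.91610738
(T ratio)^alpha = 1.91610738^1.99 = 3.647670
(P/Pref)^beta = 4^(-0.17) = 0.790041
SL = 0.47 * 3.647670 * 0.790041 = 1.3545 m/s


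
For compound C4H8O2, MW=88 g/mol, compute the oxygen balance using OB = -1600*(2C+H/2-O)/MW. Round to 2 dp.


OB = -1600 * (2C + H/2 - O) / MW
Inner = 2*4 + 8/2 - 2 = 10.00
OB = -1600 * 10.00 / 88 = -181.82%


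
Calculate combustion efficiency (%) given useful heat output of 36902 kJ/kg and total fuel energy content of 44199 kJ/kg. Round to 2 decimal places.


Efficiency = (Q_useful / Q_fuel) * 100
Efficiency = (36902 / 44199) * 100
Efficiency = 0.8349 * 100 = 83.49%


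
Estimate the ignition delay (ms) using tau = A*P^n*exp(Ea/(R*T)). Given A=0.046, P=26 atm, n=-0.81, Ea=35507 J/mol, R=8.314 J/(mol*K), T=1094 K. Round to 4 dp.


tau = A * P^n * exp(Ea/(R*T))
P^n = 26^(-0.81) = 0.07142851
Ea/(R*T) = 35507/(8.314*1094) = 3.903792
exp(Ea/(R*T)) = 49.590125
tau = 0.046 * 0.07142851 * 49.590125 = 0.1629 ms


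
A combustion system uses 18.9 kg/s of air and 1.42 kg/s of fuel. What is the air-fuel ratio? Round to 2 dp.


AFR = m_air / m_fuel
AFR = 18.9 / 1.42 = 13.31


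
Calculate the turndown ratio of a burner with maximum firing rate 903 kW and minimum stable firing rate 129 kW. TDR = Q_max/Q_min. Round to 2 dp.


TDR = Q_max / Q_min
TDR = 903 / 129 = 7.00


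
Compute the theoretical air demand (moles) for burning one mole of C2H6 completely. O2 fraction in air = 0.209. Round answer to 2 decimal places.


Balanced combustion: C2H6 + 3.5 O2 -> 2 CO2 + 3 H2O
O2 needed = C + H/4 = 2 + 6/4 = 3.50 moles
Air moles = O2 / 0.209 = 3.50 / 0.209 = 16.75 moles air


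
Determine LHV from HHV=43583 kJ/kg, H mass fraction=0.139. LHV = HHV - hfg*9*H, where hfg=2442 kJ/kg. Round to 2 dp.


LHV = HHV - hfg * 9 * H
Water correction = 2442 * 9 * 0.139 = 3054.942 kJ/kg
LHV = 43583 - 3054.942 = 40528.06 kJ/kg


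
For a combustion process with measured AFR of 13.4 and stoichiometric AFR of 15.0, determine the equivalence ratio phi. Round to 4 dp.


phi = AFR_stoich / AFR_actual
phi = 15.0 / 13.4 = 1.1194


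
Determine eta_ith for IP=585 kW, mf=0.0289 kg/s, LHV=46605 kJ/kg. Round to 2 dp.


eta_ith = (IP / (mf * LHV)) * 100
Denominator = 0.0289 * 46605 = 1346.8845 kW
eta_ith = (585 / 1346.8845) * 100 = 43.43%


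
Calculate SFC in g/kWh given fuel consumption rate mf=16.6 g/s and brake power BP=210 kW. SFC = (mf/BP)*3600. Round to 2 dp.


SFC = (mf / BP) * 3600
Rate = 16.6 / 210 = 0.079048 g/(s*kW)
SFC = 0.079048 * 3600 = 284.57 g/kWh


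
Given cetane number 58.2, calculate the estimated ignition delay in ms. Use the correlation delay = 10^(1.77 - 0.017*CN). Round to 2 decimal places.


delay = 10^(1.77 - 0.017*CN)
Exponent = 1.77 - 0.017*58.2 = 0.7806
delay = 10^0.7806 = 6.03 ms


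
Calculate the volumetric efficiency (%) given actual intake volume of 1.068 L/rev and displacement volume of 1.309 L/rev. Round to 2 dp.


eta_v = (V_actual / V_disp) * 100
Ratio = 1.068 / 1.309 = 0.8159
eta_v = 0.8159 * 100 = 81.59%


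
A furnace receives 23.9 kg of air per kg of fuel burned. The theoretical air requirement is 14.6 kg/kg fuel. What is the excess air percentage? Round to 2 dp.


Excess air = actual - stoichiometric = 23.9 - 14.6 = 9.30 kg/kg fuel
Excess air % = (excess / stoich) * 100 = (9.30 / 14.6) * 100 = 63.70%


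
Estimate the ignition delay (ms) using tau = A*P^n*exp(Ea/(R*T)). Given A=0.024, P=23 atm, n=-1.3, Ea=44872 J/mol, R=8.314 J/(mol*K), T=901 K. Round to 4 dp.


tau = A * P^n * exp(Ea/(R*T))
P^n = 23^(-1.3) = 0.01697281
Ea/(R*T) = 44872/(8.314*901) = 5.990190
exp(Ea/(R*T)) = 399.490605
tau = 0.024 * 0.01697281 * 399.490605 = 0.1627 ms


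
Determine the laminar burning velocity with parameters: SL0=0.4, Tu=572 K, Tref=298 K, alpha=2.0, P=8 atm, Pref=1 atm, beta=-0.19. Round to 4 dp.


SL = SL0 * (Tu/Tref)^alpha * (P/Pref)^beta
T ratio = 572/298 = 1.91946309
(T ratio)^alpha = 1.91946309^2.0 = 3.684339
(P/Pref)^beta = 8^(-0.19) = 0.673617
SL = 0.4 * 3.684339 * 0.673617 = 0.9927 m/s


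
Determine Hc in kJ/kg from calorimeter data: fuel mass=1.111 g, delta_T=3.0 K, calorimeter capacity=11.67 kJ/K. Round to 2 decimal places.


Hc = C_cal * delta_T / m_fuel
Q_released = 11.67 * 3.0 = 35.0100 kJ
m_fuel = 1.111 g = 1.111/1000 kg = 0.001111 kg
Hc = 35.0100 / 0.001111 = 31512.15 kJ/kg


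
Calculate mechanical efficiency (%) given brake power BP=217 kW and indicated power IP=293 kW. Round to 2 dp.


eta_mech = (BP / IP) * 100
Ratio = 217 / 293 = 0.7406
eta_mech = 0.7406 * 100 = 74.06%


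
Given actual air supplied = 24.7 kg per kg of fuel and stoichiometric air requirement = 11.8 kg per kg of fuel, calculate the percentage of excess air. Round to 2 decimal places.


Excess air = actual - stoichiometric = 24.7 - 11.8 = 12.90 kg/kg fuel
Excess air % = (excess / stoich) * 100 = (12.90 / 11.8) * 100 = 109.32%


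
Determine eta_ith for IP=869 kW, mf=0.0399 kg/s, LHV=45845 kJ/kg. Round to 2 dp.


eta_ith = (IP / (mf * LHV)) * 100
Denominator = 0.0399 * 45845 = 1829.2155 kW
eta_ith = (869 / 1829.2155) * 100 = 47.51%


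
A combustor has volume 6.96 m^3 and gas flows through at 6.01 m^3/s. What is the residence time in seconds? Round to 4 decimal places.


tau = V / Q_flow
tau = 6.96 / 6.01 = 1.1581 s


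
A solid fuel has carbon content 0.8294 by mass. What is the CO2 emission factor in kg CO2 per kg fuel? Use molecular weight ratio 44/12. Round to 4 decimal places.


EF = C_frac * (M_CO2 / M_C)
EF = 0.8294 * (44/12)
EF = 0.8294 * 3.666667 = 3.0411 kg_CO2/kg_fuel


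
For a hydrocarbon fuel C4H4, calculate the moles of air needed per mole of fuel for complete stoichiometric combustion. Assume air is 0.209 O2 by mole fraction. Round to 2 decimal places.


Balanced combustion: C4H4 + 5 O2 -> 4 CO2 + 2 H2O
O2 needed = C + H/4 = 4 + 4/4 = 5.00 moles
Air moles = O2 / 0.209 = 5.00 / 0.209 = 23.92 moles air


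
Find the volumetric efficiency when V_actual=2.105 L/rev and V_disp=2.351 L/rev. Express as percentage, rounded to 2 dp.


eta_v = (V_actual / V_disp) * 100
Ratio = 2.105 / 2.351 = 0.8954
eta_v = 0.8954 * 100 = 89.54%


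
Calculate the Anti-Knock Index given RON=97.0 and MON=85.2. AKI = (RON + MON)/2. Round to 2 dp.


AKI = (RON + MON) / 2
AKI = (97.0 + 85.2) / 2
AKI = 182.2 / 2 = 91.10


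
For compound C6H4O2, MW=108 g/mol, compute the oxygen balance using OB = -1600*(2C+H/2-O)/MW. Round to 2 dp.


OB = -1600 * (2C + H/2 - O) / MW
Inner = 2*6 + 4/2 - 2 = 12.00
OB = -1600 * 12.00 / 108 = -177.78%


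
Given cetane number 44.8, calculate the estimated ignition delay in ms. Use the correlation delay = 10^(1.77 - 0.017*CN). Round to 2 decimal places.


delay = 10^(1.77 - 0.017*CN)
Exponent = 1.77 - 0.017*44.8 = 1.0084
delay = 10^1.0084 = 10.20 ms


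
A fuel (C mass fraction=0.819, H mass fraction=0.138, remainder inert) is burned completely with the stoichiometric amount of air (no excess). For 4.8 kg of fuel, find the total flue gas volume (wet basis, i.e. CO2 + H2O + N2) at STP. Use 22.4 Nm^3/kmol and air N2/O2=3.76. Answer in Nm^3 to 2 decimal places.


Per kg fuel: CO2 = (C/12 kmol)*22.4 = (0.819/12)*22.4 = 1.52880 Nm^3
Per kg fuel: H2O = (H/2 kmol)*22.4 = (0.138/2)*22.4 = 1.54560 Nm^3
O2 needed per kg fuel = C/12 + H/4 = 0.819/12 + 0.138/4 = 0.10275000 kmol
Per kg fuel: N2 = O2*3.76*22.4 = 0.10275000*3.76*22.4 = 8.65402 Nm^3
Total per kg = 1.52880 + 1.54560 + 8.65402 = 11.72842 Nm^3
Total = 11.72842 * 4.8 = 56.30 Nm^3


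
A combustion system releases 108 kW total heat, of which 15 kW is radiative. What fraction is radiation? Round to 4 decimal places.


f_rad = Q_rad / Q_total
f_rad = 15 / 108 = 0.1389


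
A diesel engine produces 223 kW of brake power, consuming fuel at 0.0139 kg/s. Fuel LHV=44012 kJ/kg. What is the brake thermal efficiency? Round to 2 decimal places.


eta_BTE = (BP / (mf * LHV)) * 100
Denominator = 0.0139 * 44012 = 611.7668 kW
eta_BTE = (223 / 611.7668) * 100 = 36.45%


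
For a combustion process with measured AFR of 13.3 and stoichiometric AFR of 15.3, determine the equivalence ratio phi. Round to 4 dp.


phi = AFR_stoich / AFR_actual
phi = 15.3 / 13.3 = 1.1504


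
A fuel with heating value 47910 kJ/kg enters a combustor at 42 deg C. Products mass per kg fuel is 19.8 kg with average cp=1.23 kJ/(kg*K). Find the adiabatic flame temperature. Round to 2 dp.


T_ad = T_in + Hc / (m_p * cp)
Denominator = 19.8 * 1.23 = 24.3540
Temperature rise = 47910 / 24.3540 = 1967.23 K
T_ad = 42 + 1967.23 = 2009.23 deg C


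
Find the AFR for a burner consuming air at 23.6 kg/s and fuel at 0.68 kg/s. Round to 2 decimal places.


AFR = m_air / m_fuel
AFR = 23.6 / 0.68 = 34.71


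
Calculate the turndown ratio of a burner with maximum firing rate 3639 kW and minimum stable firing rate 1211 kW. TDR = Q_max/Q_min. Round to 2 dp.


TDR = Q_max / Q_min
TDR = 3639 / 1211 = 3.00


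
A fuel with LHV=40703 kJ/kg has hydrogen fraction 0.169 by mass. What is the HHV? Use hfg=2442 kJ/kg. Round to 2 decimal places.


HHV = LHV + hfg * 9 * H
Water addition = 2442 * 9 * 0.169 = 3714.282 kJ/kg
HHV = 40703 + 3714.282 = 44417.28 kJ/kg


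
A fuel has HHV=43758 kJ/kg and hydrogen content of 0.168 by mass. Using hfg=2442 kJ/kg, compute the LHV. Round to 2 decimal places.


LHV = HHV - hfg * 9 * H
Water correction = 2442 * 9 * 0.168 = 3692.304 kJ/kg
LHV = 43758 - 3692.304 = 40065.70 kJ/kg


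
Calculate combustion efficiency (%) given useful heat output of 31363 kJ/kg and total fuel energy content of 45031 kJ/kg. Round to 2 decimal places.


Efficiency = (Q_useful / Q_fuel) * 100
Efficiency = (31363 / 45031) * 100
Efficiency = 0.6965 * 100 = 69.65%


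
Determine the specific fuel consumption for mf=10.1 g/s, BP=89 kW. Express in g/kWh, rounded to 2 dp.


SFC = (mf / BP) * 3600
Rate = 10.1 / 89 = 0.113483 g/(s*kW)
SFC = 0.113483 * 3600 = 408.54 g/kWh


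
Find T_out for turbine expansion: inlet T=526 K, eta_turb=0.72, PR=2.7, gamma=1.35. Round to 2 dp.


T_out = T_in * (1 - eta * (1 - PR^(-(gamma-1)/gamma)))
Exponent = -(1.35-1)/1.35 = -0.25925926
PR^exp = 2.7^(-0.25925926) = 0.77297411
Factor = 1 - 0.72*(1 - 0.77297411) = 0.83654136
T_out = 526 * 0.83654136 = 440.02 K


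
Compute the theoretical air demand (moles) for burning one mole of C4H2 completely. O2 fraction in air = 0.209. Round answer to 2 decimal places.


Balanced combustion: C4H2 + 4.5 O2 -> 4 CO2 + 1 H2O
O2 needed = C + H/4 = 4 + 2/4 = 4.50 moles
Air moles = O2 / 0.209 = 4.50 / 0.209 = 21.53 moles air


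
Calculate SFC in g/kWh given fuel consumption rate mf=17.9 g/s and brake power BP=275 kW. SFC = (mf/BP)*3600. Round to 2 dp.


SFC = (mf / BP) * 3600
Rate = 17.9 / 275 = 0.065091 g/(s*kW)
SFC = 0.065091 * 3600 = 234.33 g/kWh


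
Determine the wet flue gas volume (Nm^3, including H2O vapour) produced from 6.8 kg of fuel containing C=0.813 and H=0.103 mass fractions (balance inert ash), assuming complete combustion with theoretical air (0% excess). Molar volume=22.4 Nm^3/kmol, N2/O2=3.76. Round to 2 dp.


Per kg fuel: CO2 = (C/12 kmol)*22.4 = (0.813/12)*22.4 = 1.51760 Nm^3
Per kg fuel: H2O = (H/2 kmol)*22.4 = (0.103/2)*22.4 = 1.15360 Nm^3
O2 needed per kg fuel = C/12 + H/4 = 0.813/12 + 0.103/4 = 0.09350000 kmol
Per kg fuel: N2 = O2*3.76*22.4 = 0.09350000*3.76*22.4 = 7.87494 Nm^3
Total per kg = 1.51760 + 1.15360 + 7.87494 = 10.54614 Nm^3
Total = 10.54614 * 6.8 = 71.71 Nm^3


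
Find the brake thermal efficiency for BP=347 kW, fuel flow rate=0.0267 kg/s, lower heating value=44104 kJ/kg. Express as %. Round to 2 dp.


eta_BTE = (BP / (mf * LHV)) * 100
Denominator = 0.0267 * 44104 = 1177.5768 kW
eta_BTE = (347 / 1177.5768) * 100 = 29.47%


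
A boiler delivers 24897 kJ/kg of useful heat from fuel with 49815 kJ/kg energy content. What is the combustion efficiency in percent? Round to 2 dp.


Efficiency = (Q_useful / Q_fuel) * 100
Efficiency = (24897 / 49815) * 100
Efficiency = 0.4998 * 100 = 49.98%


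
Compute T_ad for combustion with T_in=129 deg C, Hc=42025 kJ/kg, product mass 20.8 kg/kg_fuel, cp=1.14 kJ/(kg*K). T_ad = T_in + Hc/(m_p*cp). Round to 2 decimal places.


T_ad = T_in + Hc / (m_p * cp)
Denominator = 20.8 * 1.14 = 23.7120
Temperature rise = 42025 / 23.7120 = 1772.31 K
T_ad = 129 + 1772.31 = 1901.31 deg C


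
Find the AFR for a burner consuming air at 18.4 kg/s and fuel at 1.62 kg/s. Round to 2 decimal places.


AFR = m_air / m_fuel
AFR = 18.4 / 1.62 = 11.36


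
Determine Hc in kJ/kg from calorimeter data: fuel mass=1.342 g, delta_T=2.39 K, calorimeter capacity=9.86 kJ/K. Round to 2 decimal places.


Hc = C_cal * delta_T / m_fuel
Q_released = 9.86 * 2.39 = 23.5654 kJ
m_fuel = 1.342 g = 1.342/1000 kg = 0.001342 kg
Hc = 23.5654 / 0.001342 = 17559.91 kJ/kg


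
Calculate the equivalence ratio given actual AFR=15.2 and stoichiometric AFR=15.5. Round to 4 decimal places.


phi = AFR_stoich / AFR_actual
phi = 15.5 / 15.2 = 1.0197


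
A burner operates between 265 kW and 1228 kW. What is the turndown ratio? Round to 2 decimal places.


TDR = Q_max / Q_min
TDR = 1228 / 265 = 4.63


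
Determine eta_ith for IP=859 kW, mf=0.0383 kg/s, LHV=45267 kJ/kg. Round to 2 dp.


eta_ith = (IP / (mf * LHV)) * 100
Denominator = 0.0383 * 45267 = 1733.7261 kW
eta_ith = (859 / 1733.7261) * 100 = 49.55%


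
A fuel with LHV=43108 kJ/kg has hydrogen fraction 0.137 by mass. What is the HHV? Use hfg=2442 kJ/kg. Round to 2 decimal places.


HHV = LHV + hfg * 9 * H
Water addition = 2442 * 9 * 0.137 = 3010.986 kJ/kg
HHV = 43108 + 3010.986 = 46118.99 kJ/kg


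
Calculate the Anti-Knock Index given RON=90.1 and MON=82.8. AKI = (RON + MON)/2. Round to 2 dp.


AKI = (RON + MON) / 2
AKI = (90.1 + 82.8) / 2
AKI = 172.9 / 2 = 86.45


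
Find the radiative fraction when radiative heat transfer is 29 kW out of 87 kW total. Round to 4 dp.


f_rad = Q_rad / Q_total
f_rad = 29 / 87 = 0.3333


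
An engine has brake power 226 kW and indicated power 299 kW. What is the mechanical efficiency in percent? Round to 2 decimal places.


eta_mech = (BP / IP) * 100
Ratio = 226 / 299 = 0.7559
eta_mech = 0.7559 * 100 = 75.59%


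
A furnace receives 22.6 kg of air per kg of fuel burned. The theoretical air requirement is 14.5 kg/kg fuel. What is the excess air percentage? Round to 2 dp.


Excess air = actual - stoichiometric = 22.6 - 14.5 = 8.10 kg/kg fuel
Excess air % = (excess / stoich) * 100 = (8.10 / 14.5) * 100 = 55.86%


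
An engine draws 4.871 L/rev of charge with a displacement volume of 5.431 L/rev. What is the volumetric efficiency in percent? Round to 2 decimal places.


eta_v = (V_actual / V_disp) * 100
Ratio = 4.871 / 5.431 = 0.8969
eta_v = 0.8969 * 100 = 89.69%


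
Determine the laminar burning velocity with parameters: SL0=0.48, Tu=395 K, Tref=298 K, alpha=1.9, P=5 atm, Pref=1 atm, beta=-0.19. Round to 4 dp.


SL = SL0 * (Tu/Tref)^alpha * (P/Pref)^beta
T ratio = 395/298 = 1.32550336
(T ratio)^alpha = 1.32550336^1.9 = 1.708140
(P/Pref)^beta = 5^(-0.19) = 0.736539
SL = 0.48 * 1.708140 * 0.736539 = 0.6039 m/s


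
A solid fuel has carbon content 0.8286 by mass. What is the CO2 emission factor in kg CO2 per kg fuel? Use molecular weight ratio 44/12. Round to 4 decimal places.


EF = C_frac * (M_CO2 / M_C)
EF = 0.8286 * (44/12)
EF = 0.8286 * 3.666667 = 3.0382 kg_CO2/kg_fuel


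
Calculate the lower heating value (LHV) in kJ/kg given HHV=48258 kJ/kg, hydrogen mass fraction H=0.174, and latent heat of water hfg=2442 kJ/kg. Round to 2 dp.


LHV = HHV - hfg * 9 * H
Water correction = 2442 * 9 * 0.174 = 3824.172 kJ/kg
LHV = 48258 - 3824.172 = 44433.83 kJ/kg


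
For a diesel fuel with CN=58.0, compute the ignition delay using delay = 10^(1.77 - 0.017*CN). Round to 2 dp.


delay = 10^(1.77 - 0.017*CN)
Exponent = 1.77 - 0.017*58.0 = 0.7840
delay = 10^0.7840 = 6.08 ms


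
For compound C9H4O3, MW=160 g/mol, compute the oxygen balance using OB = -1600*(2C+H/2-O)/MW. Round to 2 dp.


OB = -1600 * (2C + H/2 - O) / MW
Inner = 2*9 + 4/2 - 3 = 17.00
OB = -1600 * 17.00 / 160 = -170.00%


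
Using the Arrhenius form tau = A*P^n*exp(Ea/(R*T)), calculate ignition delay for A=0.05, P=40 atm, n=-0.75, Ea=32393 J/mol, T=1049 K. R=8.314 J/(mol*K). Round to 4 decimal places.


tau = A * P^n * exp(Ea/(R*T))
P^n = 40^(-0.75) = 0.06287167
Ea/(R*T) = 32393/(8.314*1049) = 3.714203
exp(Ea/(R*T)) = 41.025886
tau = 0.05 * 0.06287167 * 41.025886 = 0.1290 ms


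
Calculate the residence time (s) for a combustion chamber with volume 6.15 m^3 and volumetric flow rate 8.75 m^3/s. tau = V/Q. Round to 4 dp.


tau = V / Q_flow
tau = 6.15 / 8.75 = 0.7029 s


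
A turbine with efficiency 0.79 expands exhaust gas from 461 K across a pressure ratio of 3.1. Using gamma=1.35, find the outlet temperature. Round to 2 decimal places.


T_out = T_in * (1 - eta * (1 - PR^(-(gamma-1)/gamma)))
Exponent = -(1.35-1)/1.35 = -0.25925926
PR^exp = 3.1^(-0.25925926) = 0.74577862
Factor = 1 - 0.79*(1 - 0.74577862) = 0.79916511
T_out = 461 * 0.79916511 = 368.42 K


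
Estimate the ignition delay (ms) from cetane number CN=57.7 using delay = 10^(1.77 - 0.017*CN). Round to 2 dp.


delay = 10^(1.77 - 0.017*CN)
Exponent = 1.77 - 0.017*57.7 = 0.7891
delay = 10^0.7891 = 6.15 ms


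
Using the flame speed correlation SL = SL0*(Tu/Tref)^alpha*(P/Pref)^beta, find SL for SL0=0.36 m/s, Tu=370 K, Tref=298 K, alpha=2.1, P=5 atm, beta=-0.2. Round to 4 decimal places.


SL = SL0 * (Tu/Tref)^alpha * (P/Pref)^beta
T ratio = 370/298 = 1.24161074
(T ratio)^alpha = 1.24161074^2.1 = 1.575322
(P/Pref)^beta = 5^(-0.2) = 0.724780
SL = 0.36 * 1.575322 * 0.724780 = 0.4110 m/s


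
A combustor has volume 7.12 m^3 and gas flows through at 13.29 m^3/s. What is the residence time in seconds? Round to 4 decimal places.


tau = V / Q_flow
tau = 7.12 / 13.29 = 0.5357 s


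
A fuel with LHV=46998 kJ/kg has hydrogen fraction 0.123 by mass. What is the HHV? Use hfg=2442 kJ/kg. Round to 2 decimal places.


HHV = LHV + hfg * 9 * H
Water addition = 2442 * 9 * 0.123 = 2703.294 kJ/kg
HHV = 46998 + 2703.294 = 49701.29 kJ/kg


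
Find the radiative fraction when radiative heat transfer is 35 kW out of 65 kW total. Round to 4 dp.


f_rad = Q_rad / Q_total
f_rad = 35 / 65 = 0.5385


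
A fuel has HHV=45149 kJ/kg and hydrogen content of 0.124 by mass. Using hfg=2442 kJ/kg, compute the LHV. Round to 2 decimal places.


LHV = HHV - hfg * 9 * H
Water correction = 2442 * 9 * 0.124 = 2725.272 kJ/kg
LHV = 45149 - 2725.272 = 42423.73 kJ/kg


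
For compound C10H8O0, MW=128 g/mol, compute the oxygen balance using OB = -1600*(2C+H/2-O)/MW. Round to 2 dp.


OB = -1600 * (2C + H/2 - O) / MW
Inner = 2*10 + 8/2 - 0 = 24.00
OB = -1600 * 24.00 / 128 = -300.00%


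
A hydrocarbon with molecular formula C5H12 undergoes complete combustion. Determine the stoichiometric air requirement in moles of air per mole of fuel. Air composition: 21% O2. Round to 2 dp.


Balanced combustion: C5H12 + 8 O2 -> 5 CO2 + 6 H2O
O2 needed = C + H/4 = 5 + 12/4 = 8.00 moles
Air moles = O2 / 0.21 = 8.00 / 0.21 = 38.10 moles air


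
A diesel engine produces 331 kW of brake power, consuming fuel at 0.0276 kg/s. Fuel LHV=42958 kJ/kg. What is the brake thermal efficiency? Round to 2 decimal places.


eta_BTE = (BP / (mf * LHV)) * 100
Denominator = 0.0276 * 42958 = 1185.6408 kW
eta_BTE = (331 / 1185.6408) * 100 = 27.92%


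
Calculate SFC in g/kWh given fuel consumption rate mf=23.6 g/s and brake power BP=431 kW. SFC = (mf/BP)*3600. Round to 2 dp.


SFC = (mf / BP) * 3600
Rate = 23.6 / 431 = 0.054756 g/(s*kW)
SFC = 0.054756 * 3600 = 197.12 g/kWh


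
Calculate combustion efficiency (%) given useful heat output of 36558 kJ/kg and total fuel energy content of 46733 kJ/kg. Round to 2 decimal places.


Efficiency = (Q_useful / Q_fuel) * 100
Efficiency = (36558 / 46733) * 100
Efficiency = 0.7823 * 100 = 78.23%


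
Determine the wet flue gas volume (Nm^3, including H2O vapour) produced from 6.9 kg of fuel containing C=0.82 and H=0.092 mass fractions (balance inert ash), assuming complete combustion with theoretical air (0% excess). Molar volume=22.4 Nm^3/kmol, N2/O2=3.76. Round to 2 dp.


Per kg fuel: CO2 = (C/12 kmol)*22.4 = (0.82/12)*22.4 = 1.53067 Nm^3
Per kg fuel: H2O = (H/2 kmol)*22.4 = (0.092/2)*22.4 = 1.03040 Nm^3
O2 needed per kg fuel = C/12 + H/4 = 0.82/12 + 0.092/4 = 0.09133333 kmol
Per kg fuel: N2 = O2*3.76*22.4 = 0.09133333*3.76*22.4 = 7.69246 Nm^3
Total per kg = 1.53067 + 1.03040 + 7.69246 = 10.25353 Nm^3
Total = 10.25353 * 6.9 = 70.75 Nm^3


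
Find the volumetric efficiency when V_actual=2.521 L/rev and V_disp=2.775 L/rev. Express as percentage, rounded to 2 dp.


eta_v = (V_actual / V_disp) * 100
Ratio = 2.521 / 2.775 = 0.9085
eta_v = 0.9085 * 100 = 90.85%


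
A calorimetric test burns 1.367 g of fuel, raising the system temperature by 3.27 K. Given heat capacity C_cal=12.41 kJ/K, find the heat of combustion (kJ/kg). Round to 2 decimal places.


Hc = C_cal * delta_T / m_fuel
Q_released = 12.41 * 3.27 = 40.5807 kJ
m_fuel = 1.367 g = 1.367/1000 kg = 0.001367 kg
Hc = 40.5807 / 0.001367 = 29685.95 kJ/kg


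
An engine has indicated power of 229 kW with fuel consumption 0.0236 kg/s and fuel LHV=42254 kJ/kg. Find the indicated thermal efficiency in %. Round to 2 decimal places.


eta_ith = (IP / (mf * LHV)) * 100
Denominator = 0.0236 * 42254 = 997.1944 kW
eta_ith = (229 / 997.1944) * 100 = 22.96%


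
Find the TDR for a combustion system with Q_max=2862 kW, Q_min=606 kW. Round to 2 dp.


TDR = Q_max / Q_min
TDR = 2862 / 606 = 4.72


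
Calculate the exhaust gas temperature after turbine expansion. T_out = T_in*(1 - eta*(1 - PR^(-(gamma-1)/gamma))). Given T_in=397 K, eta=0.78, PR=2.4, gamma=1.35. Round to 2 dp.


T_out = T_in * (1 - eta * (1 - PR^(-(gamma-1)/gamma)))
Exponent = -(1.35-1)/1.35 = -0.25925926
PR^exp = 2.4^(-0.25925926) = 0.79694200
Factor = 1 - 0.78*(1 - 0.79694200) = 0.84161476
T_out = 397 * 0.84161476 = 334.12 K


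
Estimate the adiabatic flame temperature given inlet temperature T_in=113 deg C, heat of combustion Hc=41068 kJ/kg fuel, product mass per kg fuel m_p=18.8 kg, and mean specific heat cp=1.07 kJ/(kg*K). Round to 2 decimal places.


T_ad = T_in + Hc / (m_p * cp)
Denominator = 18.8 * 1.07 = 20.1160
Temperature rise = 41068 / 20.1160 = 2041.56 K
T_ad = 113 + 2041.56 = 2154.56 deg C


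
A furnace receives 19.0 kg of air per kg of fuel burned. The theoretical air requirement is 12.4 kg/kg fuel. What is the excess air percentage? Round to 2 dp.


Excess air = actual - stoichiometric = 19.0 - 12.4 = 6.60 kg/kg fuel
Excess air % = (excess / stoich) * 100 = (6.60 / 12.4) * 100 = 53.23%


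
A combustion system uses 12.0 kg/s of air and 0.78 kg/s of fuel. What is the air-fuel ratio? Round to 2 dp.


AFR = m_air / m_fuel
AFR = 12.0 / 0.78 = 15.38


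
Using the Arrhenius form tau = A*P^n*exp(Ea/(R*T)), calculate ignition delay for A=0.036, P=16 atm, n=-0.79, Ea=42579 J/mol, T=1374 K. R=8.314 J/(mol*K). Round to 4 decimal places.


tau = A * P^n * exp(Ea/(R*T))
P^n = 16^(-0.79) = 0.11187813
Ea/(R*T) = 42579/(8.314*1374) = 3.727337
exp(Ea/(R*T)) = 41.568280
tau = 0.036 * 0.11187813 * 41.568280 = 0.1674 ms


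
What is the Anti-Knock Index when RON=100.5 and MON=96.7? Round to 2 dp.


AKI = (RON + MON) / 2
AKI = (100.5 + 96.7) / 2
AKI = 197.2 / 2 = 98.60


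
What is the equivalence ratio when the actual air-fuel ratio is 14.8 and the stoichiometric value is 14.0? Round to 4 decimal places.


phi = AFR_stoich / AFR_actual
phi = 14.0 / 14.8 = 0.9459


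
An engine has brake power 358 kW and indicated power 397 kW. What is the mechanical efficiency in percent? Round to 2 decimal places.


eta_mech = (BP / IP) * 100
Ratio = 358 / 397 = 0.9018
eta_mech = 0.9018 * 100 = 90.18%


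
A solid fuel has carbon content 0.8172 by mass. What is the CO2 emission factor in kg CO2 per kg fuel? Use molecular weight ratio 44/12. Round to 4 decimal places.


EF = C_frac * (M_CO2 / M_C)
EF = 0.8172 * (44/12)
EF = 0.8172 * 3.666667 = 2.9964 kg_CO2/kg_fuel


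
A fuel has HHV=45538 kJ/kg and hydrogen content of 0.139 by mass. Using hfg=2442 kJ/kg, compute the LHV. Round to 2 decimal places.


LHV = HHV - hfg * 9 * H
Water correction = 2442 * 9 * 0.139 = 3054.942 kJ/kg
LHV = 45538 - 3054.942 = 42483.06 kJ/kg


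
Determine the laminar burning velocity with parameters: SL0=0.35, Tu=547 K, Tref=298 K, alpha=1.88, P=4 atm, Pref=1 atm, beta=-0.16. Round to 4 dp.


SL = SL0 * (Tu/Tref)^alpha * (P/Pref)^beta
T ratio = 547/298 = 1.83557047
(T ratio)^alpha = 1.83557047^1.88 = 3.132489
(P/Pref)^beta = 4^(-0.16) = 0.801070
SL = 0.35 * 3.132489 * 0.801070 = 0.8783 m/s


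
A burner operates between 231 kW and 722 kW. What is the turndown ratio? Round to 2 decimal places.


TDR = Q_max / Q_min
TDR = 722 / 231 = 3.13


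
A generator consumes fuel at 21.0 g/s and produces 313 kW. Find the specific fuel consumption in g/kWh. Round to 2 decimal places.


SFC = (mf / BP) * 3600
Rate = 21.0 / 313 = 0.067093 g/(s*kW)
SFC = 0.067093 * 3600 = 241.53 g/kWh


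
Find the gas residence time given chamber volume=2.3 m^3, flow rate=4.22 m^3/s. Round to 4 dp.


tau = V / Q_flow
tau = 2.3 / 4.22 = 0.5450 s


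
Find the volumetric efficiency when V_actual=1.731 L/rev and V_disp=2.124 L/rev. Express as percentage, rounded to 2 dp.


eta_v = (V_actual / V_disp) * 100
Ratio = 1.731 / 2.124 = 0.8150
eta_v = 0.8150 * 100 = 81.50%


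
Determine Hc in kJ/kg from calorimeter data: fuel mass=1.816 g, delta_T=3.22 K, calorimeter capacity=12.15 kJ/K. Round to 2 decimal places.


Hc = C_cal * delta_T / m_fuel
Q_released = 12.15 * 3.22 = 39.1230 kJ
m_fuel = 1.816 g = 1.816/1000 kg = 0.001816 kg
Hc = 39.1230 / 0.001816 = 21543.50 kJ/kg


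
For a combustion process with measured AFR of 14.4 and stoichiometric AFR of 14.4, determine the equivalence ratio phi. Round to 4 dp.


phi = AFR_stoich / AFR_actual
phi = 14.4 / 14.4 = 1.0000


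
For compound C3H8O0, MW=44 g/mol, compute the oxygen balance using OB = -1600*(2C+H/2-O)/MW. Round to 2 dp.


OB = -1600 * (2C + H/2 - O) / MW
Inner = 2*3 + 8/2 - 0 = 10.00
OB = -1600 * 10.00 / 44 = -363.64%


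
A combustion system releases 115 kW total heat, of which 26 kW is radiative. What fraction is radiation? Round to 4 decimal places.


f_rad = Q_rad / Q_total
f_rad = 26 / 115 = 0.2261


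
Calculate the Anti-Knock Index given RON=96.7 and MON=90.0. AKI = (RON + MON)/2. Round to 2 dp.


AKI = (RON + MON) / 2
AKI = (96.7 + 90.0) / 2
AKI = 186.7 / 2 = 93.35


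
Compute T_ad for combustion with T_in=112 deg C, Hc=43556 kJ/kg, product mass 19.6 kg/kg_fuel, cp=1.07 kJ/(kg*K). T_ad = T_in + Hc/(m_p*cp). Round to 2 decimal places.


T_ad = T_in + Hc / (m_p * cp)
Denominator = 19.6 * 1.07 = 20.9720
Temperature rise = 43556 / 20.9720 = 2076.86 K
T_ad = 112 + 2076.86 = 2188.86 deg C


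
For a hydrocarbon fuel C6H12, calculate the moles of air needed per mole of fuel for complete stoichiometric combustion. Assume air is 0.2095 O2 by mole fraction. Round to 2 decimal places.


Balanced combustion: C6H12 + 9 O2 -> 6 CO2 + 6 H2O
O2 needed = C + H/4 = 6 + 12/4 = 9.00 moles
Air moles = O2 / 0.2095 = 9.00 / 0.2095 = 42.96 moles air


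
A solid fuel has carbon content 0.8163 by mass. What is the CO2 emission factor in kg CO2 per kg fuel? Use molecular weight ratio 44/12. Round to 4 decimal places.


EF = C_frac * (M_CO2 / M_C)
EF = 0.8163 * (44/12)
EF = 0.8163 * 3.666667 = 2.9931 kg_CO2/kg_fuel


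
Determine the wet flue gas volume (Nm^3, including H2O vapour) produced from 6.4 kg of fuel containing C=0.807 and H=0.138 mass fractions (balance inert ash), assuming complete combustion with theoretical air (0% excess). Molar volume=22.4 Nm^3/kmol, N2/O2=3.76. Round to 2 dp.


Per kg fuel: CO2 = (C/12 kmol)*22.4 = (0.807/12)*22.4 = 1.50640 Nm^3
Per kg fuel: H2O = (H/2 kmol)*22.4 = (0.138/2)*22.4 = 1.54560 Nm^3
O2 needed per kg fuel = C/12 + H/4 = 0.807/12 + 0.138/4 = 0.10175000 kmol
Per kg fuel: N2 = O2*3.76*22.4 = 0.10175000*3.76*22.4 = 8.56979 Nm^3
Total per kg = 1.50640 + 1.54560 + 8.56979 = 11.62179 Nm^3
Total = 11.62179 * 6.4 = 74.38 Nm^3
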